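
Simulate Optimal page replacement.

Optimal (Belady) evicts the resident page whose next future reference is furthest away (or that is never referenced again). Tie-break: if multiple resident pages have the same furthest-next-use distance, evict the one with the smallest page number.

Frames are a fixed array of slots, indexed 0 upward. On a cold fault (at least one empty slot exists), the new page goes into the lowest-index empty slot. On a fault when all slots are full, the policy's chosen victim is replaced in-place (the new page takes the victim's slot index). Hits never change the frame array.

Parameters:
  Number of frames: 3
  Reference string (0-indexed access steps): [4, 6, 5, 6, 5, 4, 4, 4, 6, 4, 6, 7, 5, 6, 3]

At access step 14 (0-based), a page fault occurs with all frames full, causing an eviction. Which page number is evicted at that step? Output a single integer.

Answer: 5

Derivation:
Step 0: ref 4 -> FAULT, frames=[4,-,-]
Step 1: ref 6 -> FAULT, frames=[4,6,-]
Step 2: ref 5 -> FAULT, frames=[4,6,5]
Step 3: ref 6 -> HIT, frames=[4,6,5]
Step 4: ref 5 -> HIT, frames=[4,6,5]
Step 5: ref 4 -> HIT, frames=[4,6,5]
Step 6: ref 4 -> HIT, frames=[4,6,5]
Step 7: ref 4 -> HIT, frames=[4,6,5]
Step 8: ref 6 -> HIT, frames=[4,6,5]
Step 9: ref 4 -> HIT, frames=[4,6,5]
Step 10: ref 6 -> HIT, frames=[4,6,5]
Step 11: ref 7 -> FAULT, evict 4, frames=[7,6,5]
Step 12: ref 5 -> HIT, frames=[7,6,5]
Step 13: ref 6 -> HIT, frames=[7,6,5]
Step 14: ref 3 -> FAULT, evict 5, frames=[7,6,3]
At step 14: evicted page 5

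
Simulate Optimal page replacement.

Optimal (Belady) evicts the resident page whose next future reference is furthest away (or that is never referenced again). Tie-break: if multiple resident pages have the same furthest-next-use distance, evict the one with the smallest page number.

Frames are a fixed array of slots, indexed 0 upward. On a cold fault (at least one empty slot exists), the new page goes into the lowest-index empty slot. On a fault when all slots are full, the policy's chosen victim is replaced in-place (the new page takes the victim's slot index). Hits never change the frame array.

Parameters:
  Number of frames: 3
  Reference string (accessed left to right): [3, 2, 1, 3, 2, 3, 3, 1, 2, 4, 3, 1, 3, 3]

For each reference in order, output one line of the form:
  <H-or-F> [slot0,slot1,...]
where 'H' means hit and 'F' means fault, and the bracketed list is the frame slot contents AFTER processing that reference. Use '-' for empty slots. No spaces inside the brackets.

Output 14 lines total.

F [3,-,-]
F [3,2,-]
F [3,2,1]
H [3,2,1]
H [3,2,1]
H [3,2,1]
H [3,2,1]
H [3,2,1]
H [3,2,1]
F [3,4,1]
H [3,4,1]
H [3,4,1]
H [3,4,1]
H [3,4,1]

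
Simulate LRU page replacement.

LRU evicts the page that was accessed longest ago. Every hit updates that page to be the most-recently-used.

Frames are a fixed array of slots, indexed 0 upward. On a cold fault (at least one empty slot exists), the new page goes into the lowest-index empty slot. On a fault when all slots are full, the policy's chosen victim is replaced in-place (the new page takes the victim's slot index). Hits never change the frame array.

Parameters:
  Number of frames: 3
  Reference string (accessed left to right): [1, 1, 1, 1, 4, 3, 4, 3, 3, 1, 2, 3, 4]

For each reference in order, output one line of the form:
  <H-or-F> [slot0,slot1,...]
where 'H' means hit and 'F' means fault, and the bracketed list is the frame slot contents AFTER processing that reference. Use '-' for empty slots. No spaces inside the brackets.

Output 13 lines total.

F [1,-,-]
H [1,-,-]
H [1,-,-]
H [1,-,-]
F [1,4,-]
F [1,4,3]
H [1,4,3]
H [1,4,3]
H [1,4,3]
H [1,4,3]
F [1,2,3]
H [1,2,3]
F [4,2,3]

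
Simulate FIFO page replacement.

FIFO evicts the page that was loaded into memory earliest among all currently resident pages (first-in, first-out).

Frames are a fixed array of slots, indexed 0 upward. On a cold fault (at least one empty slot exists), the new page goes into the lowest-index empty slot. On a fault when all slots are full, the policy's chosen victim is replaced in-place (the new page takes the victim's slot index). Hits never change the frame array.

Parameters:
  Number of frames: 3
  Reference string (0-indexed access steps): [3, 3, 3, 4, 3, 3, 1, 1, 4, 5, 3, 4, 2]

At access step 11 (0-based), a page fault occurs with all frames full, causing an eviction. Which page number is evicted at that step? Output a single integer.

Step 0: ref 3 -> FAULT, frames=[3,-,-]
Step 1: ref 3 -> HIT, frames=[3,-,-]
Step 2: ref 3 -> HIT, frames=[3,-,-]
Step 3: ref 4 -> FAULT, frames=[3,4,-]
Step 4: ref 3 -> HIT, frames=[3,4,-]
Step 5: ref 3 -> HIT, frames=[3,4,-]
Step 6: ref 1 -> FAULT, frames=[3,4,1]
Step 7: ref 1 -> HIT, frames=[3,4,1]
Step 8: ref 4 -> HIT, frames=[3,4,1]
Step 9: ref 5 -> FAULT, evict 3, frames=[5,4,1]
Step 10: ref 3 -> FAULT, evict 4, frames=[5,3,1]
Step 11: ref 4 -> FAULT, evict 1, frames=[5,3,4]
At step 11: evicted page 1

Answer: 1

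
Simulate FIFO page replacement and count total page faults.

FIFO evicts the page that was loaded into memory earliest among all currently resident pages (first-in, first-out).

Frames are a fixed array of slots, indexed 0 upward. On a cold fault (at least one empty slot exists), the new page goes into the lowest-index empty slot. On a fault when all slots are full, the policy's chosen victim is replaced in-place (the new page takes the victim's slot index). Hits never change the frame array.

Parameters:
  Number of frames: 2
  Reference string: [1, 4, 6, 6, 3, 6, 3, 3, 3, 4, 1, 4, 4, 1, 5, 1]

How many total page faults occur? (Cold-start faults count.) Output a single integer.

Answer: 7

Derivation:
Step 0: ref 1 → FAULT, frames=[1,-]
Step 1: ref 4 → FAULT, frames=[1,4]
Step 2: ref 6 → FAULT (evict 1), frames=[6,4]
Step 3: ref 6 → HIT, frames=[6,4]
Step 4: ref 3 → FAULT (evict 4), frames=[6,3]
Step 5: ref 6 → HIT, frames=[6,3]
Step 6: ref 3 → HIT, frames=[6,3]
Step 7: ref 3 → HIT, frames=[6,3]
Step 8: ref 3 → HIT, frames=[6,3]
Step 9: ref 4 → FAULT (evict 6), frames=[4,3]
Step 10: ref 1 → FAULT (evict 3), frames=[4,1]
Step 11: ref 4 → HIT, frames=[4,1]
Step 12: ref 4 → HIT, frames=[4,1]
Step 13: ref 1 → HIT, frames=[4,1]
Step 14: ref 5 → FAULT (evict 4), frames=[5,1]
Step 15: ref 1 → HIT, frames=[5,1]
Total faults: 7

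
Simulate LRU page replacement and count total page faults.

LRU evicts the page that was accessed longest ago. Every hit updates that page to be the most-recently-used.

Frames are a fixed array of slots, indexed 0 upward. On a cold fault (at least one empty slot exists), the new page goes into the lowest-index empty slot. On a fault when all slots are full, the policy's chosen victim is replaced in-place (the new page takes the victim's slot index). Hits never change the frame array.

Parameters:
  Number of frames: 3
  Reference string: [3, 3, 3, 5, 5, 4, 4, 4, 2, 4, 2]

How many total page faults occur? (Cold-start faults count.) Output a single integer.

Answer: 4

Derivation:
Step 0: ref 3 → FAULT, frames=[3,-,-]
Step 1: ref 3 → HIT, frames=[3,-,-]
Step 2: ref 3 → HIT, frames=[3,-,-]
Step 3: ref 5 → FAULT, frames=[3,5,-]
Step 4: ref 5 → HIT, frames=[3,5,-]
Step 5: ref 4 → FAULT, frames=[3,5,4]
Step 6: ref 4 → HIT, frames=[3,5,4]
Step 7: ref 4 → HIT, frames=[3,5,4]
Step 8: ref 2 → FAULT (evict 3), frames=[2,5,4]
Step 9: ref 4 → HIT, frames=[2,5,4]
Step 10: ref 2 → HIT, frames=[2,5,4]
Total faults: 4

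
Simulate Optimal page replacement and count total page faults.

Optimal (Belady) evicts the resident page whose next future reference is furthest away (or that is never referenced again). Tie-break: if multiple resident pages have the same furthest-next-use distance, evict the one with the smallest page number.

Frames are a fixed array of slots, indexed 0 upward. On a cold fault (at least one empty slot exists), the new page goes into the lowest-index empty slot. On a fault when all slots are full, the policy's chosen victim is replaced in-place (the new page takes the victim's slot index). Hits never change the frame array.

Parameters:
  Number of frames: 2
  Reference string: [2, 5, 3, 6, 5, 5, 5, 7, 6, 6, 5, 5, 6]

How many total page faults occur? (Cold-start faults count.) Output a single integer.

Step 0: ref 2 → FAULT, frames=[2,-]
Step 1: ref 5 → FAULT, frames=[2,5]
Step 2: ref 3 → FAULT (evict 2), frames=[3,5]
Step 3: ref 6 → FAULT (evict 3), frames=[6,5]
Step 4: ref 5 → HIT, frames=[6,5]
Step 5: ref 5 → HIT, frames=[6,5]
Step 6: ref 5 → HIT, frames=[6,5]
Step 7: ref 7 → FAULT (evict 5), frames=[6,7]
Step 8: ref 6 → HIT, frames=[6,7]
Step 9: ref 6 → HIT, frames=[6,7]
Step 10: ref 5 → FAULT (evict 7), frames=[6,5]
Step 11: ref 5 → HIT, frames=[6,5]
Step 12: ref 6 → HIT, frames=[6,5]
Total faults: 6

Answer: 6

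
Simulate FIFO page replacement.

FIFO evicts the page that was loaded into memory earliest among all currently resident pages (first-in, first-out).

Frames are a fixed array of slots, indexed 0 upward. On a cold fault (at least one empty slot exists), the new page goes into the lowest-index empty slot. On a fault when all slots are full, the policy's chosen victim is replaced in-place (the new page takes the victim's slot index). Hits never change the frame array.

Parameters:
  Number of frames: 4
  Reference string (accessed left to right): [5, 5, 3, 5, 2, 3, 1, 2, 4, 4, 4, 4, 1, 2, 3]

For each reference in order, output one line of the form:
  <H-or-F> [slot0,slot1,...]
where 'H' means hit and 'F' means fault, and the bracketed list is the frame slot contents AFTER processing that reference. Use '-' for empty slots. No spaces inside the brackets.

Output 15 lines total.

F [5,-,-,-]
H [5,-,-,-]
F [5,3,-,-]
H [5,3,-,-]
F [5,3,2,-]
H [5,3,2,-]
F [5,3,2,1]
H [5,3,2,1]
F [4,3,2,1]
H [4,3,2,1]
H [4,3,2,1]
H [4,3,2,1]
H [4,3,2,1]
H [4,3,2,1]
H [4,3,2,1]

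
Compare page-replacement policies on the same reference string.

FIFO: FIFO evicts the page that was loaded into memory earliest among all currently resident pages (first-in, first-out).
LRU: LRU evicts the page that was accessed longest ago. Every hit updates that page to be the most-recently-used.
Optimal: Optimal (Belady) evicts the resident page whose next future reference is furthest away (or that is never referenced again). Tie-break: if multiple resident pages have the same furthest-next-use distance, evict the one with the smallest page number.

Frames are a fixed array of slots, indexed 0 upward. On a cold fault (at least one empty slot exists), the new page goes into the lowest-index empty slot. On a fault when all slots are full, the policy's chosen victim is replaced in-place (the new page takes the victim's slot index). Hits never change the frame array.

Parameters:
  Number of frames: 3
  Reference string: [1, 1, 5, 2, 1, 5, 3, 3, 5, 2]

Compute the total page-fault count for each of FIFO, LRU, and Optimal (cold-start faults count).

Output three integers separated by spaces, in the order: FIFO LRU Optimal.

Answer: 4 5 4

Derivation:
--- FIFO ---
  step 0: ref 1 -> FAULT, frames=[1,-,-] (faults so far: 1)
  step 1: ref 1 -> HIT, frames=[1,-,-] (faults so far: 1)
  step 2: ref 5 -> FAULT, frames=[1,5,-] (faults so far: 2)
  step 3: ref 2 -> FAULT, frames=[1,5,2] (faults so far: 3)
  step 4: ref 1 -> HIT, frames=[1,5,2] (faults so far: 3)
  step 5: ref 5 -> HIT, frames=[1,5,2] (faults so far: 3)
  step 6: ref 3 -> FAULT, evict 1, frames=[3,5,2] (faults so far: 4)
  step 7: ref 3 -> HIT, frames=[3,5,2] (faults so far: 4)
  step 8: ref 5 -> HIT, frames=[3,5,2] (faults so far: 4)
  step 9: ref 2 -> HIT, frames=[3,5,2] (faults so far: 4)
  FIFO total faults: 4
--- LRU ---
  step 0: ref 1 -> FAULT, frames=[1,-,-] (faults so far: 1)
  step 1: ref 1 -> HIT, frames=[1,-,-] (faults so far: 1)
  step 2: ref 5 -> FAULT, frames=[1,5,-] (faults so far: 2)
  step 3: ref 2 -> FAULT, frames=[1,5,2] (faults so far: 3)
  step 4: ref 1 -> HIT, frames=[1,5,2] (faults so far: 3)
  step 5: ref 5 -> HIT, frames=[1,5,2] (faults so far: 3)
  step 6: ref 3 -> FAULT, evict 2, frames=[1,5,3] (faults so far: 4)
  step 7: ref 3 -> HIT, frames=[1,5,3] (faults so far: 4)
  step 8: ref 5 -> HIT, frames=[1,5,3] (faults so far: 4)
  step 9: ref 2 -> FAULT, evict 1, frames=[2,5,3] (faults so far: 5)
  LRU total faults: 5
--- Optimal ---
  step 0: ref 1 -> FAULT, frames=[1,-,-] (faults so far: 1)
  step 1: ref 1 -> HIT, frames=[1,-,-] (faults so far: 1)
  step 2: ref 5 -> FAULT, frames=[1,5,-] (faults so far: 2)
  step 3: ref 2 -> FAULT, frames=[1,5,2] (faults so far: 3)
  step 4: ref 1 -> HIT, frames=[1,5,2] (faults so far: 3)
  step 5: ref 5 -> HIT, frames=[1,5,2] (faults so far: 3)
  step 6: ref 3 -> FAULT, evict 1, frames=[3,5,2] (faults so far: 4)
  step 7: ref 3 -> HIT, frames=[3,5,2] (faults so far: 4)
  step 8: ref 5 -> HIT, frames=[3,5,2] (faults so far: 4)
  step 9: ref 2 -> HIT, frames=[3,5,2] (faults so far: 4)
  Optimal total faults: 4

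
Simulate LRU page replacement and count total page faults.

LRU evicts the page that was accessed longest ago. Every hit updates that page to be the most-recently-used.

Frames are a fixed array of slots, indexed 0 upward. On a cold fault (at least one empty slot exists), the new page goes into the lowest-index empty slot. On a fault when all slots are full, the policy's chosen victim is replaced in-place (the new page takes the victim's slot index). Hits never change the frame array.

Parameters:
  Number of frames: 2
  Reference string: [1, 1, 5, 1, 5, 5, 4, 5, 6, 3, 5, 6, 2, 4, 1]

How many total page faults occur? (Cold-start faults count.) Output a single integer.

Step 0: ref 1 → FAULT, frames=[1,-]
Step 1: ref 1 → HIT, frames=[1,-]
Step 2: ref 5 → FAULT, frames=[1,5]
Step 3: ref 1 → HIT, frames=[1,5]
Step 4: ref 5 → HIT, frames=[1,5]
Step 5: ref 5 → HIT, frames=[1,5]
Step 6: ref 4 → FAULT (evict 1), frames=[4,5]
Step 7: ref 5 → HIT, frames=[4,5]
Step 8: ref 6 → FAULT (evict 4), frames=[6,5]
Step 9: ref 3 → FAULT (evict 5), frames=[6,3]
Step 10: ref 5 → FAULT (evict 6), frames=[5,3]
Step 11: ref 6 → FAULT (evict 3), frames=[5,6]
Step 12: ref 2 → FAULT (evict 5), frames=[2,6]
Step 13: ref 4 → FAULT (evict 6), frames=[2,4]
Step 14: ref 1 → FAULT (evict 2), frames=[1,4]
Total faults: 10

Answer: 10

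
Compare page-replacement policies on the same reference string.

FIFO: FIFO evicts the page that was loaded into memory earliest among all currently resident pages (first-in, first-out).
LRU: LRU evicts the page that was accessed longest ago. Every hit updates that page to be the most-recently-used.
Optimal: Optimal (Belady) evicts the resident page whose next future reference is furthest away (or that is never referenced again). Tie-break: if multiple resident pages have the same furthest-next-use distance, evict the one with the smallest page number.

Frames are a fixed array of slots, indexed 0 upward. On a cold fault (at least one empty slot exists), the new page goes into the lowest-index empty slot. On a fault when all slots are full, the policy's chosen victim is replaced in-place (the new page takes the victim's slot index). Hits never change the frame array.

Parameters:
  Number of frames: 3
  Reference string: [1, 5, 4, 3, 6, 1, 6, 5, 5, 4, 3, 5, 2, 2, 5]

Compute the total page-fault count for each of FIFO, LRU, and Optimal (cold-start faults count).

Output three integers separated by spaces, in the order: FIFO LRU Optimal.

Answer: 11 10 8

Derivation:
--- FIFO ---
  step 0: ref 1 -> FAULT, frames=[1,-,-] (faults so far: 1)
  step 1: ref 5 -> FAULT, frames=[1,5,-] (faults so far: 2)
  step 2: ref 4 -> FAULT, frames=[1,5,4] (faults so far: 3)
  step 3: ref 3 -> FAULT, evict 1, frames=[3,5,4] (faults so far: 4)
  step 4: ref 6 -> FAULT, evict 5, frames=[3,6,4] (faults so far: 5)
  step 5: ref 1 -> FAULT, evict 4, frames=[3,6,1] (faults so far: 6)
  step 6: ref 6 -> HIT, frames=[3,6,1] (faults so far: 6)
  step 7: ref 5 -> FAULT, evict 3, frames=[5,6,1] (faults so far: 7)
  step 8: ref 5 -> HIT, frames=[5,6,1] (faults so far: 7)
  step 9: ref 4 -> FAULT, evict 6, frames=[5,4,1] (faults so far: 8)
  step 10: ref 3 -> FAULT, evict 1, frames=[5,4,3] (faults so far: 9)
  step 11: ref 5 -> HIT, frames=[5,4,3] (faults so far: 9)
  step 12: ref 2 -> FAULT, evict 5, frames=[2,4,3] (faults so far: 10)
  step 13: ref 2 -> HIT, frames=[2,4,3] (faults so far: 10)
  step 14: ref 5 -> FAULT, evict 4, frames=[2,5,3] (faults so far: 11)
  FIFO total faults: 11
--- LRU ---
  step 0: ref 1 -> FAULT, frames=[1,-,-] (faults so far: 1)
  step 1: ref 5 -> FAULT, frames=[1,5,-] (faults so far: 2)
  step 2: ref 4 -> FAULT, frames=[1,5,4] (faults so far: 3)
  step 3: ref 3 -> FAULT, evict 1, frames=[3,5,4] (faults so far: 4)
  step 4: ref 6 -> FAULT, evict 5, frames=[3,6,4] (faults so far: 5)
  step 5: ref 1 -> FAULT, evict 4, frames=[3,6,1] (faults so far: 6)
  step 6: ref 6 -> HIT, frames=[3,6,1] (faults so far: 6)
  step 7: ref 5 -> FAULT, evict 3, frames=[5,6,1] (faults so far: 7)
  step 8: ref 5 -> HIT, frames=[5,6,1] (faults so far: 7)
  step 9: ref 4 -> FAULT, evict 1, frames=[5,6,4] (faults so far: 8)
  step 10: ref 3 -> FAULT, evict 6, frames=[5,3,4] (faults so far: 9)
  step 11: ref 5 -> HIT, frames=[5,3,4] (faults so far: 9)
  step 12: ref 2 -> FAULT, evict 4, frames=[5,3,2] (faults so far: 10)
  step 13: ref 2 -> HIT, frames=[5,3,2] (faults so far: 10)
  step 14: ref 5 -> HIT, frames=[5,3,2] (faults so far: 10)
  LRU total faults: 10
--- Optimal ---
  step 0: ref 1 -> FAULT, frames=[1,-,-] (faults so far: 1)
  step 1: ref 5 -> FAULT, frames=[1,5,-] (faults so far: 2)
  step 2: ref 4 -> FAULT, frames=[1,5,4] (faults so far: 3)
  step 3: ref 3 -> FAULT, evict 4, frames=[1,5,3] (faults so far: 4)
  step 4: ref 6 -> FAULT, evict 3, frames=[1,5,6] (faults so far: 5)
  step 5: ref 1 -> HIT, frames=[1,5,6] (faults so far: 5)
  step 6: ref 6 -> HIT, frames=[1,5,6] (faults so far: 5)
  step 7: ref 5 -> HIT, frames=[1,5,6] (faults so far: 5)
  step 8: ref 5 -> HIT, frames=[1,5,6] (faults so far: 5)
  step 9: ref 4 -> FAULT, evict 1, frames=[4,5,6] (faults so far: 6)
  step 10: ref 3 -> FAULT, evict 4, frames=[3,5,6] (faults so far: 7)
  step 11: ref 5 -> HIT, frames=[3,5,6] (faults so far: 7)
  step 12: ref 2 -> FAULT, evict 3, frames=[2,5,6] (faults so far: 8)
  step 13: ref 2 -> HIT, frames=[2,5,6] (faults so far: 8)
  step 14: ref 5 -> HIT, frames=[2,5,6] (faults so far: 8)
  Optimal total faults: 8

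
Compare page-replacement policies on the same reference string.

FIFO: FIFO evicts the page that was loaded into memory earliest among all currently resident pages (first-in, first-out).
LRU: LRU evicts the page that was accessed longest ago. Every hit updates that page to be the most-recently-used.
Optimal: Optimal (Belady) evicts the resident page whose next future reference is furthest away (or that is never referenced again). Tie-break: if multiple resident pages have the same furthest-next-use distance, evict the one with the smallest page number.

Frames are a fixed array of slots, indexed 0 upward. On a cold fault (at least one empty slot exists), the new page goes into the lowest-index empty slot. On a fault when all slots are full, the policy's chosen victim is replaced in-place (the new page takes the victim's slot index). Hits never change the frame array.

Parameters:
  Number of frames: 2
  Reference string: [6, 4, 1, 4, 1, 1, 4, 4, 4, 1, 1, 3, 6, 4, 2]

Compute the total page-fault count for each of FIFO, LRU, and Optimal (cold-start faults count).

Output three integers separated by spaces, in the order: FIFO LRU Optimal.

Answer: 7 7 6

Derivation:
--- FIFO ---
  step 0: ref 6 -> FAULT, frames=[6,-] (faults so far: 1)
  step 1: ref 4 -> FAULT, frames=[6,4] (faults so far: 2)
  step 2: ref 1 -> FAULT, evict 6, frames=[1,4] (faults so far: 3)
  step 3: ref 4 -> HIT, frames=[1,4] (faults so far: 3)
  step 4: ref 1 -> HIT, frames=[1,4] (faults so far: 3)
  step 5: ref 1 -> HIT, frames=[1,4] (faults so far: 3)
  step 6: ref 4 -> HIT, frames=[1,4] (faults so far: 3)
  step 7: ref 4 -> HIT, frames=[1,4] (faults so far: 3)
  step 8: ref 4 -> HIT, frames=[1,4] (faults so far: 3)
  step 9: ref 1 -> HIT, frames=[1,4] (faults so far: 3)
  step 10: ref 1 -> HIT, frames=[1,4] (faults so far: 3)
  step 11: ref 3 -> FAULT, evict 4, frames=[1,3] (faults so far: 4)
  step 12: ref 6 -> FAULT, evict 1, frames=[6,3] (faults so far: 5)
  step 13: ref 4 -> FAULT, evict 3, frames=[6,4] (faults so far: 6)
  step 14: ref 2 -> FAULT, evict 6, frames=[2,4] (faults so far: 7)
  FIFO total faults: 7
--- LRU ---
  step 0: ref 6 -> FAULT, frames=[6,-] (faults so far: 1)
  step 1: ref 4 -> FAULT, frames=[6,4] (faults so far: 2)
  step 2: ref 1 -> FAULT, evict 6, frames=[1,4] (faults so far: 3)
  step 3: ref 4 -> HIT, frames=[1,4] (faults so far: 3)
  step 4: ref 1 -> HIT, frames=[1,4] (faults so far: 3)
  step 5: ref 1 -> HIT, frames=[1,4] (faults so far: 3)
  step 6: ref 4 -> HIT, frames=[1,4] (faults so far: 3)
  step 7: ref 4 -> HIT, frames=[1,4] (faults so far: 3)
  step 8: ref 4 -> HIT, frames=[1,4] (faults so far: 3)
  step 9: ref 1 -> HIT, frames=[1,4] (faults so far: 3)
  step 10: ref 1 -> HIT, frames=[1,4] (faults so far: 3)
  step 11: ref 3 -> FAULT, evict 4, frames=[1,3] (faults so far: 4)
  step 12: ref 6 -> FAULT, evict 1, frames=[6,3] (faults so far: 5)
  step 13: ref 4 -> FAULT, evict 3, frames=[6,4] (faults so far: 6)
  step 14: ref 2 -> FAULT, evict 6, frames=[2,4] (faults so far: 7)
  LRU total faults: 7
--- Optimal ---
  step 0: ref 6 -> FAULT, frames=[6,-] (faults so far: 1)
  step 1: ref 4 -> FAULT, frames=[6,4] (faults so far: 2)
  step 2: ref 1 -> FAULT, evict 6, frames=[1,4] (faults so far: 3)
  step 3: ref 4 -> HIT, frames=[1,4] (faults so far: 3)
  step 4: ref 1 -> HIT, frames=[1,4] (faults so far: 3)
  step 5: ref 1 -> HIT, frames=[1,4] (faults so far: 3)
  step 6: ref 4 -> HIT, frames=[1,4] (faults so far: 3)
  step 7: ref 4 -> HIT, frames=[1,4] (faults so far: 3)
  step 8: ref 4 -> HIT, frames=[1,4] (faults so far: 3)
  step 9: ref 1 -> HIT, frames=[1,4] (faults so far: 3)
  step 10: ref 1 -> HIT, frames=[1,4] (faults so far: 3)
  step 11: ref 3 -> FAULT, evict 1, frames=[3,4] (faults so far: 4)
  step 12: ref 6 -> FAULT, evict 3, frames=[6,4] (faults so far: 5)
  step 13: ref 4 -> HIT, frames=[6,4] (faults so far: 5)
  step 14: ref 2 -> FAULT, evict 4, frames=[6,2] (faults so far: 6)
  Optimal total faults: 6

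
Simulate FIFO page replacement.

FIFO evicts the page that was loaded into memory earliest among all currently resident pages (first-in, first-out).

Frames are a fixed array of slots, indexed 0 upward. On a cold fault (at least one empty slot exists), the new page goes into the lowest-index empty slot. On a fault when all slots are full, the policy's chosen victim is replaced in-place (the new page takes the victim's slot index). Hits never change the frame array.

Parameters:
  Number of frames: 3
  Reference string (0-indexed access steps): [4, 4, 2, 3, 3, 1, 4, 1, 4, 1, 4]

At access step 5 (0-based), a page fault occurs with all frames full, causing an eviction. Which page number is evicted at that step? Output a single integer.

Step 0: ref 4 -> FAULT, frames=[4,-,-]
Step 1: ref 4 -> HIT, frames=[4,-,-]
Step 2: ref 2 -> FAULT, frames=[4,2,-]
Step 3: ref 3 -> FAULT, frames=[4,2,3]
Step 4: ref 3 -> HIT, frames=[4,2,3]
Step 5: ref 1 -> FAULT, evict 4, frames=[1,2,3]
At step 5: evicted page 4

Answer: 4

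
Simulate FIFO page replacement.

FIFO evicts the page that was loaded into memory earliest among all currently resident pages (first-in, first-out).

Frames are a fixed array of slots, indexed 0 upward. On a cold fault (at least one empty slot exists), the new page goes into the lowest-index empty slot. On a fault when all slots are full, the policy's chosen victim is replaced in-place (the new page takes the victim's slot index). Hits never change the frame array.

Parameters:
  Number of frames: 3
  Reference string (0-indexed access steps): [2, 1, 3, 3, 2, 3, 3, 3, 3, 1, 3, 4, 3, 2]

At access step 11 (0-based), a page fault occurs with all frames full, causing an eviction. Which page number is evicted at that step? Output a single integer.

Answer: 2

Derivation:
Step 0: ref 2 -> FAULT, frames=[2,-,-]
Step 1: ref 1 -> FAULT, frames=[2,1,-]
Step 2: ref 3 -> FAULT, frames=[2,1,3]
Step 3: ref 3 -> HIT, frames=[2,1,3]
Step 4: ref 2 -> HIT, frames=[2,1,3]
Step 5: ref 3 -> HIT, frames=[2,1,3]
Step 6: ref 3 -> HIT, frames=[2,1,3]
Step 7: ref 3 -> HIT, frames=[2,1,3]
Step 8: ref 3 -> HIT, frames=[2,1,3]
Step 9: ref 1 -> HIT, frames=[2,1,3]
Step 10: ref 3 -> HIT, frames=[2,1,3]
Step 11: ref 4 -> FAULT, evict 2, frames=[4,1,3]
At step 11: evicted page 2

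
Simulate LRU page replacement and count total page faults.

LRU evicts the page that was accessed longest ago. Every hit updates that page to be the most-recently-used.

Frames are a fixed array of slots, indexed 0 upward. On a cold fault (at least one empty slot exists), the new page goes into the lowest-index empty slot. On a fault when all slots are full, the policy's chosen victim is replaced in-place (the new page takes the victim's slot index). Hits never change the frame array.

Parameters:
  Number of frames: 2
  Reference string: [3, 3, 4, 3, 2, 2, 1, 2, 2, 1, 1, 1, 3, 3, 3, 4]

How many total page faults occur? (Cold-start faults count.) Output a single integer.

Answer: 6

Derivation:
Step 0: ref 3 → FAULT, frames=[3,-]
Step 1: ref 3 → HIT, frames=[3,-]
Step 2: ref 4 → FAULT, frames=[3,4]
Step 3: ref 3 → HIT, frames=[3,4]
Step 4: ref 2 → FAULT (evict 4), frames=[3,2]
Step 5: ref 2 → HIT, frames=[3,2]
Step 6: ref 1 → FAULT (evict 3), frames=[1,2]
Step 7: ref 2 → HIT, frames=[1,2]
Step 8: ref 2 → HIT, frames=[1,2]
Step 9: ref 1 → HIT, frames=[1,2]
Step 10: ref 1 → HIT, frames=[1,2]
Step 11: ref 1 → HIT, frames=[1,2]
Step 12: ref 3 → FAULT (evict 2), frames=[1,3]
Step 13: ref 3 → HIT, frames=[1,3]
Step 14: ref 3 → HIT, frames=[1,3]
Step 15: ref 4 → FAULT (evict 1), frames=[4,3]
Total faults: 6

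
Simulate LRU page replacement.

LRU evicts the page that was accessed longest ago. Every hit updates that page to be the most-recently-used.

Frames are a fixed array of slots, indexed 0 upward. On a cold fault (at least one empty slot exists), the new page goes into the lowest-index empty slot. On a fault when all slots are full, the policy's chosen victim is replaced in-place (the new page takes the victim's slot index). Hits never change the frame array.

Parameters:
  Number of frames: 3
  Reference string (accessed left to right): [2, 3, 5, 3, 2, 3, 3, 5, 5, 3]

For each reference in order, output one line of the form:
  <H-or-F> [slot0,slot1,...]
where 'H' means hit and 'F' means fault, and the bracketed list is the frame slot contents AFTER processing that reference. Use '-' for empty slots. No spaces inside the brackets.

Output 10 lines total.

F [2,-,-]
F [2,3,-]
F [2,3,5]
H [2,3,5]
H [2,3,5]
H [2,3,5]
H [2,3,5]
H [2,3,5]
H [2,3,5]
H [2,3,5]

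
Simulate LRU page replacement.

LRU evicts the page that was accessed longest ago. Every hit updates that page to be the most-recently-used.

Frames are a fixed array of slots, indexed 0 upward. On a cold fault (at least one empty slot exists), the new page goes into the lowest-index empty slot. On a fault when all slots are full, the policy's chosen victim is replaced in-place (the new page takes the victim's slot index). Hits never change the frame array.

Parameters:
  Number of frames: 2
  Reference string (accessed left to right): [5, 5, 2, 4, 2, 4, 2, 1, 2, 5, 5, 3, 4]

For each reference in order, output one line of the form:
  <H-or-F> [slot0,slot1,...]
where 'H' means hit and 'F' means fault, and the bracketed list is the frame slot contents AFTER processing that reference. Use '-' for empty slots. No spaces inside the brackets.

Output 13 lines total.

F [5,-]
H [5,-]
F [5,2]
F [4,2]
H [4,2]
H [4,2]
H [4,2]
F [1,2]
H [1,2]
F [5,2]
H [5,2]
F [5,3]
F [4,3]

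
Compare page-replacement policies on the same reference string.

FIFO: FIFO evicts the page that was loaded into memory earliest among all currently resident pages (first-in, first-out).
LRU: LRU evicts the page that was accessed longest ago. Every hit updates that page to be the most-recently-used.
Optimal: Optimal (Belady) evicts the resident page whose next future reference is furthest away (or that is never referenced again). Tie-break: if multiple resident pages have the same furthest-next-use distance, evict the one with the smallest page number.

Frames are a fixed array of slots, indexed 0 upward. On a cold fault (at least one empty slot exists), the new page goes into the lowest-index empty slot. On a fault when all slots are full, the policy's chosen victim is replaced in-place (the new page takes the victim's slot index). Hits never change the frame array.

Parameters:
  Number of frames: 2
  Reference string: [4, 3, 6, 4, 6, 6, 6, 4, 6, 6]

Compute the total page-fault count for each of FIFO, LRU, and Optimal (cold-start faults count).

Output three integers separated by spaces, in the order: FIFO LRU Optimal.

Answer: 4 4 3

Derivation:
--- FIFO ---
  step 0: ref 4 -> FAULT, frames=[4,-] (faults so far: 1)
  step 1: ref 3 -> FAULT, frames=[4,3] (faults so far: 2)
  step 2: ref 6 -> FAULT, evict 4, frames=[6,3] (faults so far: 3)
  step 3: ref 4 -> FAULT, evict 3, frames=[6,4] (faults so far: 4)
  step 4: ref 6 -> HIT, frames=[6,4] (faults so far: 4)
  step 5: ref 6 -> HIT, frames=[6,4] (faults so far: 4)
  step 6: ref 6 -> HIT, frames=[6,4] (faults so far: 4)
  step 7: ref 4 -> HIT, frames=[6,4] (faults so far: 4)
  step 8: ref 6 -> HIT, frames=[6,4] (faults so far: 4)
  step 9: ref 6 -> HIT, frames=[6,4] (faults so far: 4)
  FIFO total faults: 4
--- LRU ---
  step 0: ref 4 -> FAULT, frames=[4,-] (faults so far: 1)
  step 1: ref 3 -> FAULT, frames=[4,3] (faults so far: 2)
  step 2: ref 6 -> FAULT, evict 4, frames=[6,3] (faults so far: 3)
  step 3: ref 4 -> FAULT, evict 3, frames=[6,4] (faults so far: 4)
  step 4: ref 6 -> HIT, frames=[6,4] (faults so far: 4)
  step 5: ref 6 -> HIT, frames=[6,4] (faults so far: 4)
  step 6: ref 6 -> HIT, frames=[6,4] (faults so far: 4)
  step 7: ref 4 -> HIT, frames=[6,4] (faults so far: 4)
  step 8: ref 6 -> HIT, frames=[6,4] (faults so far: 4)
  step 9: ref 6 -> HIT, frames=[6,4] (faults so far: 4)
  LRU total faults: 4
--- Optimal ---
  step 0: ref 4 -> FAULT, frames=[4,-] (faults so far: 1)
  step 1: ref 3 -> FAULT, frames=[4,3] (faults so far: 2)
  step 2: ref 6 -> FAULT, evict 3, frames=[4,6] (faults so far: 3)
  step 3: ref 4 -> HIT, frames=[4,6] (faults so far: 3)
  step 4: ref 6 -> HIT, frames=[4,6] (faults so far: 3)
  step 5: ref 6 -> HIT, frames=[4,6] (faults so far: 3)
  step 6: ref 6 -> HIT, frames=[4,6] (faults so far: 3)
  step 7: ref 4 -> HIT, frames=[4,6] (faults so far: 3)
  step 8: ref 6 -> HIT, frames=[4,6] (faults so far: 3)
  step 9: ref 6 -> HIT, frames=[4,6] (faults so far: 3)
  Optimal total faults: 3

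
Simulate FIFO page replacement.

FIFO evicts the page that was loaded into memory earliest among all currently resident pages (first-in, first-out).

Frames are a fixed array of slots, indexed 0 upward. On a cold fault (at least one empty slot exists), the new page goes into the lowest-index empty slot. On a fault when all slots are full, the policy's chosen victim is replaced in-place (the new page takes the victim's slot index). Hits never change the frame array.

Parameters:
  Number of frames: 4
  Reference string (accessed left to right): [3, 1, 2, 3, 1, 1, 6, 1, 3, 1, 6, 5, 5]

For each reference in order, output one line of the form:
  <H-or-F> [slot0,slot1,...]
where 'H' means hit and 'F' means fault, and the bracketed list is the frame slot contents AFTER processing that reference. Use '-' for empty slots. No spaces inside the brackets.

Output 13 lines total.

F [3,-,-,-]
F [3,1,-,-]
F [3,1,2,-]
H [3,1,2,-]
H [3,1,2,-]
H [3,1,2,-]
F [3,1,2,6]
H [3,1,2,6]
H [3,1,2,6]
H [3,1,2,6]
H [3,1,2,6]
F [5,1,2,6]
H [5,1,2,6]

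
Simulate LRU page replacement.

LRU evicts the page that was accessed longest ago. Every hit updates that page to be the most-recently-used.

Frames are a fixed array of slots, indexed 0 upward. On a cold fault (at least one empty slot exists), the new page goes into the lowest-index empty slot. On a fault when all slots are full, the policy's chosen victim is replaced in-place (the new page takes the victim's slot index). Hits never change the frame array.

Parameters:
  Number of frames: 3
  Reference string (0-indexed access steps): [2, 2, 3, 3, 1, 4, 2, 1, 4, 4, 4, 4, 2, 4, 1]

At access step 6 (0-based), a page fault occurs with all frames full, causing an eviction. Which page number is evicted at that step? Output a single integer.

Step 0: ref 2 -> FAULT, frames=[2,-,-]
Step 1: ref 2 -> HIT, frames=[2,-,-]
Step 2: ref 3 -> FAULT, frames=[2,3,-]
Step 3: ref 3 -> HIT, frames=[2,3,-]
Step 4: ref 1 -> FAULT, frames=[2,3,1]
Step 5: ref 4 -> FAULT, evict 2, frames=[4,3,1]
Step 6: ref 2 -> FAULT, evict 3, frames=[4,2,1]
At step 6: evicted page 3

Answer: 3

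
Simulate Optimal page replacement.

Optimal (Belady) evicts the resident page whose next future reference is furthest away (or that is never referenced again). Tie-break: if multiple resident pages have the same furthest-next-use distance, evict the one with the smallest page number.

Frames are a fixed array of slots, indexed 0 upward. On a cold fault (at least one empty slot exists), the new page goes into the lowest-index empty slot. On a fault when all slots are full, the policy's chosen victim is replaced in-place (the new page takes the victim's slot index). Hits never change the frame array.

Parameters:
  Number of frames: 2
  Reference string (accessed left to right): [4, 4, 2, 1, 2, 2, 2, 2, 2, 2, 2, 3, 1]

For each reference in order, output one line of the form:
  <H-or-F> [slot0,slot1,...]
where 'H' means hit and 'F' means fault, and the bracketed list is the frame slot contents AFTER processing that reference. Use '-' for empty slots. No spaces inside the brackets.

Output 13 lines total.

F [4,-]
H [4,-]
F [4,2]
F [1,2]
H [1,2]
H [1,2]
H [1,2]
H [1,2]
H [1,2]
H [1,2]
H [1,2]
F [1,3]
H [1,3]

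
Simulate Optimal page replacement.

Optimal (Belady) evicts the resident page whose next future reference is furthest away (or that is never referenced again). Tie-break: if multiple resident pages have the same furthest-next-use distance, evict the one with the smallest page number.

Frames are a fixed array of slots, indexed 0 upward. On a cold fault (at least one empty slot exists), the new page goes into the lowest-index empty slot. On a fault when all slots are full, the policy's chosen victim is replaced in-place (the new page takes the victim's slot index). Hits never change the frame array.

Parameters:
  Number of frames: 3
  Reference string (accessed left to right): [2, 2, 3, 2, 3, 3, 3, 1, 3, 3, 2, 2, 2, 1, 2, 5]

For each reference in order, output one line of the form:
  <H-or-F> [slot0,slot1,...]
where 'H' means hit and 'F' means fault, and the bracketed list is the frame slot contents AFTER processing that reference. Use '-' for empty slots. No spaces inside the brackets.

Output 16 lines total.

F [2,-,-]
H [2,-,-]
F [2,3,-]
H [2,3,-]
H [2,3,-]
H [2,3,-]
H [2,3,-]
F [2,3,1]
H [2,3,1]
H [2,3,1]
H [2,3,1]
H [2,3,1]
H [2,3,1]
H [2,3,1]
H [2,3,1]
F [2,3,5]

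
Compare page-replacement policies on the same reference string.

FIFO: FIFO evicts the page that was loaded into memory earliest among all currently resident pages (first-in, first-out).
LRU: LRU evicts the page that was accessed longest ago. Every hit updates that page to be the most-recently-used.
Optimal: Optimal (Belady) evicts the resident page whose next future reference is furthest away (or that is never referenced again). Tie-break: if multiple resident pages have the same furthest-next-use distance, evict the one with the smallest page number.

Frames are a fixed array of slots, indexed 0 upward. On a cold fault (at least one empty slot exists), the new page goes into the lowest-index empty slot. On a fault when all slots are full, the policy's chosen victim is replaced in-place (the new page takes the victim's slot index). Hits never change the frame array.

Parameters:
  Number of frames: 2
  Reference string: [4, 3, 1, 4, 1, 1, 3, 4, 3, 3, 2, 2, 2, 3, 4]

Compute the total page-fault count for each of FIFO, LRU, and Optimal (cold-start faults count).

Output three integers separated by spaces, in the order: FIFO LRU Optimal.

Answer: 7 8 6

Derivation:
--- FIFO ---
  step 0: ref 4 -> FAULT, frames=[4,-] (faults so far: 1)
  step 1: ref 3 -> FAULT, frames=[4,3] (faults so far: 2)
  step 2: ref 1 -> FAULT, evict 4, frames=[1,3] (faults so far: 3)
  step 3: ref 4 -> FAULT, evict 3, frames=[1,4] (faults so far: 4)
  step 4: ref 1 -> HIT, frames=[1,4] (faults so far: 4)
  step 5: ref 1 -> HIT, frames=[1,4] (faults so far: 4)
  step 6: ref 3 -> FAULT, evict 1, frames=[3,4] (faults so far: 5)
  step 7: ref 4 -> HIT, frames=[3,4] (faults so far: 5)
  step 8: ref 3 -> HIT, frames=[3,4] (faults so far: 5)
  step 9: ref 3 -> HIT, frames=[3,4] (faults so far: 5)
  step 10: ref 2 -> FAULT, evict 4, frames=[3,2] (faults so far: 6)
  step 11: ref 2 -> HIT, frames=[3,2] (faults so far: 6)
  step 12: ref 2 -> HIT, frames=[3,2] (faults so far: 6)
  step 13: ref 3 -> HIT, frames=[3,2] (faults so far: 6)
  step 14: ref 4 -> FAULT, evict 3, frames=[4,2] (faults so far: 7)
  FIFO total faults: 7
--- LRU ---
  step 0: ref 4 -> FAULT, frames=[4,-] (faults so far: 1)
  step 1: ref 3 -> FAULT, frames=[4,3] (faults so far: 2)
  step 2: ref 1 -> FAULT, evict 4, frames=[1,3] (faults so far: 3)
  step 3: ref 4 -> FAULT, evict 3, frames=[1,4] (faults so far: 4)
  step 4: ref 1 -> HIT, frames=[1,4] (faults so far: 4)
  step 5: ref 1 -> HIT, frames=[1,4] (faults so far: 4)
  step 6: ref 3 -> FAULT, evict 4, frames=[1,3] (faults so far: 5)
  step 7: ref 4 -> FAULT, evict 1, frames=[4,3] (faults so far: 6)
  step 8: ref 3 -> HIT, frames=[4,3] (faults so far: 6)
  step 9: ref 3 -> HIT, frames=[4,3] (faults so far: 6)
  step 10: ref 2 -> FAULT, evict 4, frames=[2,3] (faults so far: 7)
  step 11: ref 2 -> HIT, frames=[2,3] (faults so far: 7)
  step 12: ref 2 -> HIT, frames=[2,3] (faults so far: 7)
  step 13: ref 3 -> HIT, frames=[2,3] (faults so far: 7)
  step 14: ref 4 -> FAULT, evict 2, frames=[4,3] (faults so far: 8)
  LRU total faults: 8
--- Optimal ---
  step 0: ref 4 -> FAULT, frames=[4,-] (faults so far: 1)
  step 1: ref 3 -> FAULT, frames=[4,3] (faults so far: 2)
  step 2: ref 1 -> FAULT, evict 3, frames=[4,1] (faults so far: 3)
  step 3: ref 4 -> HIT, frames=[4,1] (faults so far: 3)
  step 4: ref 1 -> HIT, frames=[4,1] (faults so far: 3)
  step 5: ref 1 -> HIT, frames=[4,1] (faults so far: 3)
  step 6: ref 3 -> FAULT, evict 1, frames=[4,3] (faults so far: 4)
  step 7: ref 4 -> HIT, frames=[4,3] (faults so far: 4)
  step 8: ref 3 -> HIT, frames=[4,3] (faults so far: 4)
  step 9: ref 3 -> HIT, frames=[4,3] (faults so far: 4)
  step 10: ref 2 -> FAULT, evict 4, frames=[2,3] (faults so far: 5)
  step 11: ref 2 -> HIT, frames=[2,3] (faults so far: 5)
  step 12: ref 2 -> HIT, frames=[2,3] (faults so far: 5)
  step 13: ref 3 -> HIT, frames=[2,3] (faults so far: 5)
  step 14: ref 4 -> FAULT, evict 2, frames=[4,3] (faults so far: 6)
  Optimal total faults: 6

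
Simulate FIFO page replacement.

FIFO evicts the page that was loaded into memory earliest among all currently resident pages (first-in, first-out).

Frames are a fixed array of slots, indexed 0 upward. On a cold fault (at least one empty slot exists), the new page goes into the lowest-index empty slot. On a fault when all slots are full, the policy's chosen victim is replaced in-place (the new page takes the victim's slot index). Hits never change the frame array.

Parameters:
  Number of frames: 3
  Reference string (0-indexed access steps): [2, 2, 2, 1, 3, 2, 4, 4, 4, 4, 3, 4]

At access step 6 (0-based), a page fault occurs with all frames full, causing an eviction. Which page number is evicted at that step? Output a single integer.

Answer: 2

Derivation:
Step 0: ref 2 -> FAULT, frames=[2,-,-]
Step 1: ref 2 -> HIT, frames=[2,-,-]
Step 2: ref 2 -> HIT, frames=[2,-,-]
Step 3: ref 1 -> FAULT, frames=[2,1,-]
Step 4: ref 3 -> FAULT, frames=[2,1,3]
Step 5: ref 2 -> HIT, frames=[2,1,3]
Step 6: ref 4 -> FAULT, evict 2, frames=[4,1,3]
At step 6: evicted page 2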